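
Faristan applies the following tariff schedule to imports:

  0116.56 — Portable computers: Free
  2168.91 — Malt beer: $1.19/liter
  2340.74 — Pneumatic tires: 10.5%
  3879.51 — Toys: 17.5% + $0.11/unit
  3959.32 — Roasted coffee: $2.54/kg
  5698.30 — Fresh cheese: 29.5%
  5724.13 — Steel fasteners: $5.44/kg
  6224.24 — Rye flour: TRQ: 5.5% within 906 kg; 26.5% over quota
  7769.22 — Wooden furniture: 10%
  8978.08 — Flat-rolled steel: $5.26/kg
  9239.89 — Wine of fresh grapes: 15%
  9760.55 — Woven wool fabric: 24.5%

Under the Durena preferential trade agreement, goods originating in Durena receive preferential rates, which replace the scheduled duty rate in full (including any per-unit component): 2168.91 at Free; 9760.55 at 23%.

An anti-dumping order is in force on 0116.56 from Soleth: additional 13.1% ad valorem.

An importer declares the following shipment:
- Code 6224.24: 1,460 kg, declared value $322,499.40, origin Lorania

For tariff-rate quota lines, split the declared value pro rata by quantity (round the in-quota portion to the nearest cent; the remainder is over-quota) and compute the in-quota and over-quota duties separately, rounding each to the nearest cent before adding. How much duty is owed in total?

$43,435.81

Line 1 (6224.24, Lorania, 1,460 kg, $322,499.40):
Code 6224.24 is under a tariff-rate quota (threshold 906 kg). In-quota: 906 kg at 5.5%; over-quota: 554 kg at 26.5%.
Pro-rata value split: in-quota = $322,499.40 × 906/1,460 = $200,126.34; over-quota = $322,499.40 − $200,126.34 = $122,373.06.
In-quota duty = $200,126.34 × 5.5% = $11,006.95. Over-quota duty = $122,373.06 × 26.5% = $32,428.86.
Line duty = $11,006.95 + $32,428.86 = $43,435.81.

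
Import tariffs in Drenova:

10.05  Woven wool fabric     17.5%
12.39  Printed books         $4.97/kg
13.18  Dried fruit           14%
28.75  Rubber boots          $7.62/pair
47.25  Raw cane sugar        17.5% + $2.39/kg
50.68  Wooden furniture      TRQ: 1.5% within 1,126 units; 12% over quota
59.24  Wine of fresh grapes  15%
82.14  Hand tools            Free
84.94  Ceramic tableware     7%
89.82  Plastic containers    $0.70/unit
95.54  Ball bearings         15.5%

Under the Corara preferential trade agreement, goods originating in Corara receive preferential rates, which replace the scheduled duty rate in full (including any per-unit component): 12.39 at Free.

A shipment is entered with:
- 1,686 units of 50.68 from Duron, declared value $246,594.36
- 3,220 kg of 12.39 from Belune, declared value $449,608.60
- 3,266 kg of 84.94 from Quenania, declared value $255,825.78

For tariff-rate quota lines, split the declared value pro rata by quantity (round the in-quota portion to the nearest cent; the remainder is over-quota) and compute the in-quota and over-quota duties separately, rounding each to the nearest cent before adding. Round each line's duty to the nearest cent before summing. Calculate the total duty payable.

Line 1 (50.68, Duron, 1,686 units, $246,594.36):
Code 50.68 is under a tariff-rate quota (threshold 1,126 units). In-quota: 1,126 units at 1.5%; over-quota: 560 units at 12%.
Pro-rata value split: in-quota = $246,594.36 × 1,126/1,686 = $164,688.76; over-quota = $246,594.36 − $164,688.76 = $81,905.60.
In-quota duty = $164,688.76 × 1.5% = $2,470.33. Over-quota duty = $81,905.60 × 12% = $9,828.67.
Line duty = $2,470.33 + $9,828.67 = $12,299.00.
Line 2 (12.39, Belune, 3,220 kg, $449,608.60):
Base rate for 12.39 is $4.97/kg.
12.39 has an FTA preferential rate, but origin Belune is not Corara; base rate stands.
Duty = 3,220 × $4.97 = $16,003.40.
Line 3 (84.94, Quenania, 3,266 kg, $255,825.78):
Base rate for 84.94 is 7%.
Duty = $255,825.78 × 7% = $17,907.80.
Total = $12,299.00 + $16,003.40 + $17,907.80 = $46,210.20.

$46,210.20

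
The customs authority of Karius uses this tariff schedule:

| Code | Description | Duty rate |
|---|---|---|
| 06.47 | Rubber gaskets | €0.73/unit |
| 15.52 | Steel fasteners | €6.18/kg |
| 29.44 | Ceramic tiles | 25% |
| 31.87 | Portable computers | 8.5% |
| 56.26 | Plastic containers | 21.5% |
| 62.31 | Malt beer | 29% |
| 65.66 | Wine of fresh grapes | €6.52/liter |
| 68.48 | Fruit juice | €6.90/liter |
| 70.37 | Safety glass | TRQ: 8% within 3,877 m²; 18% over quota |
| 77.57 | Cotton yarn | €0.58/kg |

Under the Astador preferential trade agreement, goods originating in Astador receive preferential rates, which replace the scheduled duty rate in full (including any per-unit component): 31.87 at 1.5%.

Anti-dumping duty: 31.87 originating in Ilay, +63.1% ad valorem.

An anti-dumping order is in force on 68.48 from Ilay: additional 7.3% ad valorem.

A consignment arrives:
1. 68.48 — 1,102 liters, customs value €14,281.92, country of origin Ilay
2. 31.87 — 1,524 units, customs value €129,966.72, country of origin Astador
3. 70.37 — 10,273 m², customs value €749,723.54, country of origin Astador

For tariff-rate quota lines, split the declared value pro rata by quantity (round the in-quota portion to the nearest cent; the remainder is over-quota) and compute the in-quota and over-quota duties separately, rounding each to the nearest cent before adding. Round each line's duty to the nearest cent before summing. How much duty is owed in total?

€117,251.77

Line 1 (68.48, Ilay, 1,102 liters, €14,281.92):
Base rate for 68.48 is €6.90/liter.
Additional duty on 68.48 from Ilay: +7.3% ad valorem. Applied ad valorem rate = 7.3%.
Duty = €14,281.92 × 7.3% + 1,102 × €6.90 = €8,646.38.
Line 2 (31.87, Astador, 1,524 units, €129,966.72):
Base rate for 31.87 is 8.5%.
Origin Astador qualifies under the Karius–Astador agreement and 31.87 is covered: preferential rate 1.5% applies instead.
The additional-duty order on 31.87 targets Ilay, not Astador; it does not apply.
Duty = €129,966.72 × 1.5% = €1,949.50.
Line 3 (70.37, Astador, 10,273 m², €749,723.54):
Code 70.37 is under a tariff-rate quota (threshold 3,877 m²). In-quota: 3,877 m² at 8%; over-quota: 6,396 m² at 18%.
Pro-rata value split: in-quota = €749,723.54 × 3,877/10,273 = €282,943.46; over-quota = €749,723.54 − €282,943.46 = €466,780.08.
In-quota duty = €282,943.46 × 8% = €22,635.48. Over-quota duty = €466,780.08 × 18% = €84,020.41.
Line duty = €22,635.48 + €84,020.41 = €106,655.89.
Total = €8,646.38 + €1,949.50 + €106,655.89 = €117,251.77.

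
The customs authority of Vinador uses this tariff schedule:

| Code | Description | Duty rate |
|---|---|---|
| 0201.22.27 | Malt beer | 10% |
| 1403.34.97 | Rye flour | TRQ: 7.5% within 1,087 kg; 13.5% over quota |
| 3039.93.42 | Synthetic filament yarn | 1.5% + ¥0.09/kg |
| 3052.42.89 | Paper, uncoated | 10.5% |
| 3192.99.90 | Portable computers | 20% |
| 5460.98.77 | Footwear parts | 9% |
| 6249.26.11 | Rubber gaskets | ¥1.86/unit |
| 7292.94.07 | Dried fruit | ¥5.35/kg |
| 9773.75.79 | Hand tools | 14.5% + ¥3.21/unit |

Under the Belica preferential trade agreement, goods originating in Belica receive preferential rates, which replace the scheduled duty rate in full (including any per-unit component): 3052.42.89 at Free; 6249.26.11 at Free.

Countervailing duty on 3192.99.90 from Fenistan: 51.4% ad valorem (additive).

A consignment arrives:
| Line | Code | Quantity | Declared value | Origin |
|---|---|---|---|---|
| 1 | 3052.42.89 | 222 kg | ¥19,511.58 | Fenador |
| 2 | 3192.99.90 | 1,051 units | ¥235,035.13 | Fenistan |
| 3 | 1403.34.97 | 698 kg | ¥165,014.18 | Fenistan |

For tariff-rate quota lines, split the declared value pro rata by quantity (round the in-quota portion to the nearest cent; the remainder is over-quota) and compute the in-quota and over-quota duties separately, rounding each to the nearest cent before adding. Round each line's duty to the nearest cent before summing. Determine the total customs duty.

Line 1 (3052.42.89, Fenador, 222 kg, ¥19,511.58):
Base rate for 3052.42.89 is 10.5%.
3052.42.89 has an FTA preferential rate, but origin Fenador is not Belica; base rate stands.
Duty = ¥19,511.58 × 10.5% = ¥2,048.72.
Line 2 (3192.99.90, Fenistan, 1,051 units, ¥235,035.13):
Base rate for 3192.99.90 is 20%.
Additional duty on 3192.99.90 from Fenistan: +51.4%. Applied ad valorem rate: 20% + 51.4% = 71.4%.
Duty = ¥235,035.13 × 71.4% = ¥167,815.08.
Line 3 (1403.34.97, Fenistan, 698 kg, ¥165,014.18):
Code 1403.34.97 is under a tariff-rate quota (threshold 1,087 kg). Quantity 698 kg is within the quota, so the in-quota rate 7.5% applies to the full value.
Duty = ¥165,014.18 × 7.5% = ¥12,376.06.
Total = ¥2,048.72 + ¥167,815.08 + ¥12,376.06 = ¥182,239.86.

¥182,239.86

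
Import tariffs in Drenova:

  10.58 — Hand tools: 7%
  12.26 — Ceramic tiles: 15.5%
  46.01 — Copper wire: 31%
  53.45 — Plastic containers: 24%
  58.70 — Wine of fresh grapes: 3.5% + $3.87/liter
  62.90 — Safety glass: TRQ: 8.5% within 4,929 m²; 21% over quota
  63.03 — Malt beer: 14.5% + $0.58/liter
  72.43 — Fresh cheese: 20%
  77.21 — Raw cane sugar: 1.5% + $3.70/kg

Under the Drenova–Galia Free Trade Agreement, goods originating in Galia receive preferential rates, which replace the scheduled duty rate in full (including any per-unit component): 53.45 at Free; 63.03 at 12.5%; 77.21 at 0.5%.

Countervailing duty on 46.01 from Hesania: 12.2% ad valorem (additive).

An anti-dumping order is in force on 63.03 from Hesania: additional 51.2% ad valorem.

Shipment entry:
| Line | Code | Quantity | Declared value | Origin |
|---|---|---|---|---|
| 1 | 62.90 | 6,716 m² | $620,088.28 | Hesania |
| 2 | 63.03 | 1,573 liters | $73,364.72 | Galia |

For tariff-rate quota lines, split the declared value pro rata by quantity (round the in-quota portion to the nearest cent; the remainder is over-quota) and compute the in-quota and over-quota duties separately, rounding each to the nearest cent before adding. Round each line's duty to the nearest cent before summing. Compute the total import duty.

$82,502.31

Line 1 (62.90, Hesania, 6,716 m², $620,088.28):
Code 62.90 is under a tariff-rate quota (threshold 4,929 m²). In-quota: 4,929 m² at 8.5%; over-quota: 1,787 m² at 21%.
Pro-rata value split: in-quota = $620,088.28 × 4,929/6,716 = $455,094.57; over-quota = $620,088.28 − $455,094.57 = $164,993.71.
In-quota duty = $455,094.57 × 8.5% = $38,683.04. Over-quota duty = $164,993.71 × 21% = $34,648.68.
Line duty = $38,683.04 + $34,648.68 = $73,331.72.
Line 2 (63.03, Galia, 1,573 liters, $73,364.72):
Base rate for 63.03 is 14.5% + $0.58/liter.
Origin Galia qualifies under the Drenova–Galia agreement and 63.03 is covered: preferential rate 12.5% applies instead.
The additional-duty order on 63.03 targets Hesania, not Galia; it does not apply.
Duty = $73,364.72 × 12.5% = $9,170.59.
Total = $73,331.72 + $9,170.59 = $82,502.31.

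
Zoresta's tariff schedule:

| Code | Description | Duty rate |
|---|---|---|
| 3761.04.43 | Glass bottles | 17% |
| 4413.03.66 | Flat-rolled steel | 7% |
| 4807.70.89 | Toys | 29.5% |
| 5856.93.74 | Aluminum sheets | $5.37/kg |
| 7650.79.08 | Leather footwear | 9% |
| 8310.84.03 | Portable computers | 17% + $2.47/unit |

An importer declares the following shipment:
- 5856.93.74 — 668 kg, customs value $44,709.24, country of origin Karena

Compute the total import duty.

$3,587.16

Line 1 (5856.93.74, Karena, 668 kg, $44,709.24):
Base rate for 5856.93.74 is $5.37/kg.
Duty = 668 × $5.37 = $3,587.16.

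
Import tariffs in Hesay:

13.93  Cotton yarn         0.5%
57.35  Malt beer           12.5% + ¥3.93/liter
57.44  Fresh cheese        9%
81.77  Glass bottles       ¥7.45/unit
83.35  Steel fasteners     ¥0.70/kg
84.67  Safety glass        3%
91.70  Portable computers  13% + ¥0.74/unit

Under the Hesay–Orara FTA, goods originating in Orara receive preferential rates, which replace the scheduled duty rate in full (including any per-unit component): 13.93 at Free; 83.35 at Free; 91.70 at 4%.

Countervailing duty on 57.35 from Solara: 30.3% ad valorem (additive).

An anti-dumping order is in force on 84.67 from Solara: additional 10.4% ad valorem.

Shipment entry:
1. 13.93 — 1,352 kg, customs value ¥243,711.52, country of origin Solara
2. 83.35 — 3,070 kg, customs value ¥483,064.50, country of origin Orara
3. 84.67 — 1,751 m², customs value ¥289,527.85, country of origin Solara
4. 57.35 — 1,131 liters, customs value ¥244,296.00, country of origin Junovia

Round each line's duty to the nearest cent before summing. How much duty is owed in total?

Line 1 (13.93, Solara, 1,352 kg, ¥243,711.52):
Base rate for 13.93 is 0.5%.
13.93 has an FTA preferential rate, but origin Solara is not Orara; base rate stands.
Duty = ¥243,711.52 × 0.5% = ¥1,218.56.
Line 2 (83.35, Orara, 3,070 kg, ¥483,064.50):
Base rate for 83.35 is ¥0.70/kg.
Origin Orara qualifies under the Hesay–Orara agreement and 83.35 is covered: preferential rate Free applies instead.
Duty = ¥483,064.50 × 0% = ¥0.00.
Line 3 (84.67, Solara, 1,751 m², ¥289,527.85):
Base rate for 84.67 is 3%.
Additional duty on 84.67 from Solara: +10.4%. Applied ad valorem rate: 3% + 10.4% = 13.4%.
Duty = ¥289,527.85 × 13.4% = ¥38,796.73.
Line 4 (57.35, Junovia, 1,131 liters, ¥244,296.00):
Base rate for 57.35 is 12.5% + ¥3.93/liter.
The additional-duty order on 57.35 targets Solara, not Junovia; it does not apply.
Duty = ¥244,296.00 × 12.5% + 1,131 × ¥3.93 = ¥34,981.83.
Total = ¥1,218.56 + ¥0.00 + ¥38,796.73 + ¥34,981.83 = ¥74,997.12.

¥74,997.12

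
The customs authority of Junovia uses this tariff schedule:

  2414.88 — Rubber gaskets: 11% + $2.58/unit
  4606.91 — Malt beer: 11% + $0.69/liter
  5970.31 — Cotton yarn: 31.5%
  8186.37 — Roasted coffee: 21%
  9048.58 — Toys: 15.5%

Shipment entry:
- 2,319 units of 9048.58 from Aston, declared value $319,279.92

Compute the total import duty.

Line 1 (9048.58, Aston, 2,319 units, $319,279.92):
Base rate for 9048.58 is 15.5%.
Duty = $319,279.92 × 15.5% = $49,488.39.

$49,488.39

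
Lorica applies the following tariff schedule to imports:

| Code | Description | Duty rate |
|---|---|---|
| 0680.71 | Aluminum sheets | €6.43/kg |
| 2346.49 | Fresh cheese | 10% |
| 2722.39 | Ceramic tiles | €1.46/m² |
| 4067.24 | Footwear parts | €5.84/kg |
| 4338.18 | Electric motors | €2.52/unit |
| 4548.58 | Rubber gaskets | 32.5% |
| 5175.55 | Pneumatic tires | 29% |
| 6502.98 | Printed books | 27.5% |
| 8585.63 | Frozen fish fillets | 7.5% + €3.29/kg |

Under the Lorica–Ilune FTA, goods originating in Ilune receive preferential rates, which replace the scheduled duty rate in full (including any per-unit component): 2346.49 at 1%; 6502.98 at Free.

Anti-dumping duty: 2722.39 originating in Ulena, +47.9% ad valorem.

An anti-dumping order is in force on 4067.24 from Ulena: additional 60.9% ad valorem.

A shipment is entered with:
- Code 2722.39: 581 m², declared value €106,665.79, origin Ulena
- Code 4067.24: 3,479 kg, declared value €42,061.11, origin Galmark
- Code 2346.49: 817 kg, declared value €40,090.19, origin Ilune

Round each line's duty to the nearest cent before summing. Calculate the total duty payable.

Line 1 (2722.39, Ulena, 581 m², €106,665.79):
Base rate for 2722.39 is €1.46/m².
Additional duty on 2722.39 from Ulena: +47.9% ad valorem. Applied ad valorem rate = 47.9%.
Duty = €106,665.79 × 47.9% + 581 × €1.46 = €51,941.17.
Line 2 (4067.24, Galmark, 3,479 kg, €42,061.11):
Base rate for 4067.24 is €5.84/kg.
The additional-duty order on 4067.24 targets Ulena, not Galmark; it does not apply.
Duty = 3,479 × €5.84 = €20,317.36.
Line 3 (2346.49, Ilune, 817 kg, €40,090.19):
Base rate for 2346.49 is 10%.
Origin Ilune qualifies under the Lorica–Ilune agreement and 2346.49 is covered: preferential rate 1% applies instead.
Duty = €40,090.19 × 1% = €400.90.
Total = €51,941.17 + €20,317.36 + €400.90 = €72,659.43.

€72,659.43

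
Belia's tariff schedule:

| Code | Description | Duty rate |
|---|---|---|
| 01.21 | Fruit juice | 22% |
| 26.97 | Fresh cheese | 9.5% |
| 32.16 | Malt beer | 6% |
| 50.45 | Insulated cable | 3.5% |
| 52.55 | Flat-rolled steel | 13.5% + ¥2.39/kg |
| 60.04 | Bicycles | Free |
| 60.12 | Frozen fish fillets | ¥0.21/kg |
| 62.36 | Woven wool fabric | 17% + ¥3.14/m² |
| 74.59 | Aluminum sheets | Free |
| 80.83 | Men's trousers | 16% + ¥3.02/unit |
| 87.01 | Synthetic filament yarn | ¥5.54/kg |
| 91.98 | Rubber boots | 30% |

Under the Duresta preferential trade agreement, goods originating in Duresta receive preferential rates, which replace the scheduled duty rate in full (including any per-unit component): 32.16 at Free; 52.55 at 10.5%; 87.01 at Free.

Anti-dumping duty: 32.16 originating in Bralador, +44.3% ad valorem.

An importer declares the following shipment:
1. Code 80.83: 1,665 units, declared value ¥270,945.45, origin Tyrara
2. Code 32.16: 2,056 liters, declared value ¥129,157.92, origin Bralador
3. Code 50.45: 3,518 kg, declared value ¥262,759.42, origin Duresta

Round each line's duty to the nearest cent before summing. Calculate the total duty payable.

¥122,542.58

Line 1 (80.83, Tyrara, 1,665 units, ¥270,945.45):
Base rate for 80.83 is 16% + ¥3.02/unit.
Duty = ¥270,945.45 × 16% + 1,665 × ¥3.02 = ¥48,379.57.
Line 2 (32.16, Bralador, 2,056 liters, ¥129,157.92):
Base rate for 32.16 is 6%.
32.16 has an FTA preferential rate, but origin Bralador is not Duresta; base rate stands.
Additional duty on 32.16 from Bralador: +44.3%. Applied ad valorem rate: 6% + 44.3% = 50.3%.
Duty = ¥129,157.92 × 50.3% = ¥64,966.43.
Line 3 (50.45, Duresta, 3,518 kg, ¥262,759.42):
Base rate for 50.45 is 3.5%.
Origin Duresta is the FTA partner but 50.45 is not on the preference list; base rate stands.
Duty = ¥262,759.42 × 3.5% = ¥9,196.58.
Total = ¥48,379.57 + ¥64,966.43 + ¥9,196.58 = ¥122,542.58.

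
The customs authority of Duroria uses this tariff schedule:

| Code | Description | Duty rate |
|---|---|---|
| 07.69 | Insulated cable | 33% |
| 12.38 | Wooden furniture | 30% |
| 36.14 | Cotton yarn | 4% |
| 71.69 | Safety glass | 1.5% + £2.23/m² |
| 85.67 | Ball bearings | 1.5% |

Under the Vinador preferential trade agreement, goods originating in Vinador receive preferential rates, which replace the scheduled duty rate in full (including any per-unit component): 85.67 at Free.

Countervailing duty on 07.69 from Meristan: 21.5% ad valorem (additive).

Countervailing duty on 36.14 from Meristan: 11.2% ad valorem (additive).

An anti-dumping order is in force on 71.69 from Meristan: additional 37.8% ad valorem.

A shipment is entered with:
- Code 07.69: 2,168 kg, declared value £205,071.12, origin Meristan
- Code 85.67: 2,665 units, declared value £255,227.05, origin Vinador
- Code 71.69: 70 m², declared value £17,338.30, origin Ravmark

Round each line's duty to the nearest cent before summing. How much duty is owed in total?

Line 1 (07.69, Meristan, 2,168 kg, £205,071.12):
Base rate for 07.69 is 33%.
Additional duty on 07.69 from Meristan: +21.5%. Applied ad valorem rate: 33% + 21.5% = 54.5%.
Duty = £205,071.12 × 54.5% = £111,763.76.
Line 2 (85.67, Vinador, 2,665 units, £255,227.05):
Base rate for 85.67 is 1.5%.
Origin Vinador qualifies under the Duroria–Vinador agreement and 85.67 is covered: preferential rate Free applies instead.
Duty = £255,227.05 × 0% = £0.00.
Line 3 (71.69, Ravmark, 70 m², £17,338.30):
Base rate for 71.69 is 1.5% + £2.23/m².
The additional-duty order on 71.69 targets Meristan, not Ravmark; it does not apply.
Duty = £17,338.30 × 1.5% + 70 × £2.23 = £416.17.
Total = £111,763.76 + £0.00 + £416.17 = £112,179.93.

£112,179.93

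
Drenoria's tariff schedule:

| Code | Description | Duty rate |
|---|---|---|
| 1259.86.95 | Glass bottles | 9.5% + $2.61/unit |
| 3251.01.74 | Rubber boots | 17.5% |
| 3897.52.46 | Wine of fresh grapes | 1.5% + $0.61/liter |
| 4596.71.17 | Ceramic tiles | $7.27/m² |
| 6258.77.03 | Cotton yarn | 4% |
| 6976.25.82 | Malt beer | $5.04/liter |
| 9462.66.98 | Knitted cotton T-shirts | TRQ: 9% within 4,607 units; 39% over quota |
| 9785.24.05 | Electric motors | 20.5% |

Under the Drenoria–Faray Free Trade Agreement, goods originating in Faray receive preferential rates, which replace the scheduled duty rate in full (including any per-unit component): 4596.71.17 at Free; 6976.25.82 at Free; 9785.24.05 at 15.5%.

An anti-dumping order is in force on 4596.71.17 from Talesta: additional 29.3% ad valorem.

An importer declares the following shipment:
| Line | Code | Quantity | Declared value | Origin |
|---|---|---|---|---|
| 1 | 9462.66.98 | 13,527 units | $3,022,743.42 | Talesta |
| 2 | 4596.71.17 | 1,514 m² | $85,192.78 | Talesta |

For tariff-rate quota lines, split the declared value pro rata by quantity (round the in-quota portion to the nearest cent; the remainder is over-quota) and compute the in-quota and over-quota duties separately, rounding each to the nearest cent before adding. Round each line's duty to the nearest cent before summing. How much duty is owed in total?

$905,994.13

Line 1 (9462.66.98, Talesta, 13,527 units, $3,022,743.42):
Code 9462.66.98 is under a tariff-rate quota (threshold 4,607 units). In-quota: 4,607 units at 9%; over-quota: 8,920 units at 39%.
Pro-rata value split: in-quota = $3,022,743.42 × 4,607/13,527 = $1,029,480.22; over-quota = $3,022,743.42 − $1,029,480.22 = $1,993,263.20.
In-quota duty = $1,029,480.22 × 9% = $92,653.22. Over-quota duty = $1,993,263.20 × 39% = $777,372.65.
Line duty = $92,653.22 + $777,372.65 = $870,025.87.
Line 2 (4596.71.17, Talesta, 1,514 m², $85,192.78):
Base rate for 4596.71.17 is $7.27/m².
4596.71.17 has an FTA preferential rate, but origin Talesta is not Faray; base rate stands.
Additional duty on 4596.71.17 from Talesta: +29.3% ad valorem. Applied ad valorem rate = 29.3%.
Duty = $85,192.78 × 29.3% + 1,514 × $7.27 = $35,968.26.
Total = $870,025.87 + $35,968.26 = $905,994.13.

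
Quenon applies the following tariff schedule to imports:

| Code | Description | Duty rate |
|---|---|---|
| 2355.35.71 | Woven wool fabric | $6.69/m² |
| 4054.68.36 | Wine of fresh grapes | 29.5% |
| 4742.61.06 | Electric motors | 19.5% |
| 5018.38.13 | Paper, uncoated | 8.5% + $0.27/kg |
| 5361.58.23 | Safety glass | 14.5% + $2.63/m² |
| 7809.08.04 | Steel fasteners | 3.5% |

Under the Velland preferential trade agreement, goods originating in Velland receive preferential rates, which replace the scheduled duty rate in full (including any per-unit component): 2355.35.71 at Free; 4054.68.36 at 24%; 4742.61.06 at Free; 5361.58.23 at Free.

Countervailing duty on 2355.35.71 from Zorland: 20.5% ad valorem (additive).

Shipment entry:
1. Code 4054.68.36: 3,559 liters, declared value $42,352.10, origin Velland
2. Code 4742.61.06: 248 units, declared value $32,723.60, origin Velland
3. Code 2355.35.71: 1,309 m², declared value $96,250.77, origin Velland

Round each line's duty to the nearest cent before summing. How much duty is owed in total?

$10,164.50

Line 1 (4054.68.36, Velland, 3,559 liters, $42,352.10):
Base rate for 4054.68.36 is 29.5%.
Origin Velland qualifies under the Quenon–Velland agreement and 4054.68.36 is covered: preferential rate 24% applies instead.
Duty = $42,352.10 × 24% = $10,164.50.
Line 2 (4742.61.06, Velland, 248 units, $32,723.60):
Base rate for 4742.61.06 is 19.5%.
Origin Velland qualifies under the Quenon–Velland agreement and 4742.61.06 is covered: preferential rate Free applies instead.
Duty = $32,723.60 × 0% = $0.00.
Line 3 (2355.35.71, Velland, 1,309 m², $96,250.77):
Base rate for 2355.35.71 is $6.69/m².
Origin Velland qualifies under the Quenon–Velland agreement and 2355.35.71 is covered: preferential rate Free applies instead.
The additional-duty order on 2355.35.71 targets Zorland, not Velland; it does not apply.
Duty = $96,250.77 × 0% = $0.00.
Total = $10,164.50 + $0.00 + $0.00 = $10,164.50.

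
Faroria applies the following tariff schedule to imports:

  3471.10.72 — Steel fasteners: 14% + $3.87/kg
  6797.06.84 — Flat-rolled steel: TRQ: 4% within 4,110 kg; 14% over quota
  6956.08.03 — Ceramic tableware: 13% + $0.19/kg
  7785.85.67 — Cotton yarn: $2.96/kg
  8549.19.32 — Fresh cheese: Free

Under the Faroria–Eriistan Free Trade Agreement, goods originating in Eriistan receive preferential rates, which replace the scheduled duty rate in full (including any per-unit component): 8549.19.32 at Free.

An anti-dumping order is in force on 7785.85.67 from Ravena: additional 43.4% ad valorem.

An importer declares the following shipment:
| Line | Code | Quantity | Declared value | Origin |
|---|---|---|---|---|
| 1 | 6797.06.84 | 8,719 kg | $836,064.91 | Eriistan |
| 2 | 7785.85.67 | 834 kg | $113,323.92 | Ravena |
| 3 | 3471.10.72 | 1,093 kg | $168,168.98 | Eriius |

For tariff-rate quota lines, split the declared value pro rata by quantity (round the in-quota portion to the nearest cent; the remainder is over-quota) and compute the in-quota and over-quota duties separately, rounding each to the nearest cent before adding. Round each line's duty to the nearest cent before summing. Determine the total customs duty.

Line 1 (6797.06.84, Eriistan, 8,719 kg, $836,064.91):
Code 6797.06.84 is under a tariff-rate quota (threshold 4,110 kg). In-quota: 4,110 kg at 4%; over-quota: 4,609 kg at 14%.
Pro-rata value split: in-quota = $836,064.91 × 4,110/8,719 = $394,107.90; over-quota = $836,064.91 − $394,107.90 = $441,957.01.
In-quota duty = $394,107.90 × 4% = $15,764.32. Over-quota duty = $441,957.01 × 14% = $61,873.98.
Line duty = $15,764.32 + $61,873.98 = $77,638.30.
Line 2 (7785.85.67, Ravena, 834 kg, $113,323.92):
Base rate for 7785.85.67 is $2.96/kg.
Additional duty on 7785.85.67 from Ravena: +43.4% ad valorem. Applied ad valorem rate = 43.4%.
Duty = $113,323.92 × 43.4% + 834 × $2.96 = $51,651.22.
Line 3 (3471.10.72, Eriius, 1,093 kg, $168,168.98):
Base rate for 3471.10.72 is 14% + $3.87/kg.
Duty = $168,168.98 × 14% + 1,093 × $3.87 = $27,773.57.
Total = $77,638.30 + $51,651.22 + $27,773.57 = $157,063.09.

$157,063.09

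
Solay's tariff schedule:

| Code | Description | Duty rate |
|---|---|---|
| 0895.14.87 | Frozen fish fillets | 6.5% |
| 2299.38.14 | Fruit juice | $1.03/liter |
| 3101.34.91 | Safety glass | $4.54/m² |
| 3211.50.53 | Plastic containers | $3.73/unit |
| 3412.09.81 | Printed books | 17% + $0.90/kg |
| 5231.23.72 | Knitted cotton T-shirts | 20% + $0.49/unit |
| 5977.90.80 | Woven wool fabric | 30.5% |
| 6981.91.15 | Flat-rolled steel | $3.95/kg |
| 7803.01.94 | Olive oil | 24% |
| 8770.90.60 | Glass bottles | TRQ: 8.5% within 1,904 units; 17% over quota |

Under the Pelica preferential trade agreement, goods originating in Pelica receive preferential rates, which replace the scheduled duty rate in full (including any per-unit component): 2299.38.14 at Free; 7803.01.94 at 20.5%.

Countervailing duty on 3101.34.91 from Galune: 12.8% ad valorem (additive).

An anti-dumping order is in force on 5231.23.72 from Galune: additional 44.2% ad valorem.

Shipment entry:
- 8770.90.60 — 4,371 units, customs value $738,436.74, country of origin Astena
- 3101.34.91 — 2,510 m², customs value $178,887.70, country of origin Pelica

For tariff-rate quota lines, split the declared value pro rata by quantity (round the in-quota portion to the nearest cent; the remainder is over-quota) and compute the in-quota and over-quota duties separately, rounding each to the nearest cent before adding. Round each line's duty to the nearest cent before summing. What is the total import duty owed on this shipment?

Line 1 (8770.90.60, Astena, 4,371 units, $738,436.74):
Code 8770.90.60 is under a tariff-rate quota (threshold 1,904 units). In-quota: 1,904 units at 8.5%; over-quota: 2,467 units at 17%.
Pro-rata value split: in-quota = $738,436.74 × 1,904/4,371 = $321,661.76; over-quota = $738,436.74 − $321,661.76 = $416,774.98.
In-quota duty = $321,661.76 × 8.5% = $27,341.25. Over-quota duty = $416,774.98 × 17% = $70,851.75.
Line duty = $27,341.25 + $70,851.75 = $98,193.00.
Line 2 (3101.34.91, Pelica, 2,510 m², $178,887.70):
Base rate for 3101.34.91 is $4.54/m².
Origin Pelica is the FTA partner but 3101.34.91 is not on the preference list; base rate stands.
The additional-duty order on 3101.34.91 targets Galune, not Pelica; it does not apply.
Duty = 2,510 × $4.54 = $11,395.40.
Total = $98,193.00 + $11,395.40 = $109,588.40.

$109,588.40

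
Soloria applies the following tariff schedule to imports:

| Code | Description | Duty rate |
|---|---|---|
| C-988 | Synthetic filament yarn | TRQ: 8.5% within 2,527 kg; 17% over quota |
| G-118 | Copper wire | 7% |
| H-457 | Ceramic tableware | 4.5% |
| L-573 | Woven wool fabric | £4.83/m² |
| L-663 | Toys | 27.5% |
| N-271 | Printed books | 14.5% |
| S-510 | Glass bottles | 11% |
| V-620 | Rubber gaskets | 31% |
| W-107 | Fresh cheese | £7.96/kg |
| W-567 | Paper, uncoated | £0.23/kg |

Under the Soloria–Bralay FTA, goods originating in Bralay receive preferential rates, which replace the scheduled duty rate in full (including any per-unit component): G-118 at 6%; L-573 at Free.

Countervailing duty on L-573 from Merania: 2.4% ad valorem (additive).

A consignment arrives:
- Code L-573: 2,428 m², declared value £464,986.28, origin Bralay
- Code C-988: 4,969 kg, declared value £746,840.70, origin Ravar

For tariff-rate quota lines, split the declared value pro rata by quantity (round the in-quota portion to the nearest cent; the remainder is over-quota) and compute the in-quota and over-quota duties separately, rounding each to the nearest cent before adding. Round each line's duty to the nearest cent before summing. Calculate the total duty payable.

£94,679.23

Line 1 (L-573, Bralay, 2,428 m², £464,986.28):
Base rate for L-573 is £4.83/m².
Origin Bralay qualifies under the Soloria–Bralay agreement and L-573 is covered: preferential rate Free applies instead.
The additional-duty order on L-573 targets Merania, not Bralay; it does not apply.
Duty = £464,986.28 × 0% = £0.00.
Line 2 (C-988, Ravar, 4,969 kg, £746,840.70):
Code C-988 is under a tariff-rate quota (threshold 2,527 kg). In-quota: 2,527 kg at 8.5%; over-quota: 2,442 kg at 17%.
Pro-rata value split: in-quota = £746,840.70 × 2,527/4,969 = £379,808.10; over-quota = £746,840.70 − £379,808.10 = £367,032.60.
In-quota duty = £379,808.10 × 8.5% = £32,283.69. Over-quota duty = £367,032.60 × 17% = £62,395.54.
Line duty = £32,283.69 + £62,395.54 = £94,679.23.
Total = £0.00 + £94,679.23 = £94,679.23.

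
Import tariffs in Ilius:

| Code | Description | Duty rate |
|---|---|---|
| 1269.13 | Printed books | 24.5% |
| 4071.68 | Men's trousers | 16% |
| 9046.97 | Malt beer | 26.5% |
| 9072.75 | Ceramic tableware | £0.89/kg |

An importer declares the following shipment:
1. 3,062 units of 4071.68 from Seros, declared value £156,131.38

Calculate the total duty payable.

£24,981.02

Line 1 (4071.68, Seros, 3,062 units, £156,131.38):
Base rate for 4071.68 is 16%.
Duty = £156,131.38 × 16% = £24,981.02.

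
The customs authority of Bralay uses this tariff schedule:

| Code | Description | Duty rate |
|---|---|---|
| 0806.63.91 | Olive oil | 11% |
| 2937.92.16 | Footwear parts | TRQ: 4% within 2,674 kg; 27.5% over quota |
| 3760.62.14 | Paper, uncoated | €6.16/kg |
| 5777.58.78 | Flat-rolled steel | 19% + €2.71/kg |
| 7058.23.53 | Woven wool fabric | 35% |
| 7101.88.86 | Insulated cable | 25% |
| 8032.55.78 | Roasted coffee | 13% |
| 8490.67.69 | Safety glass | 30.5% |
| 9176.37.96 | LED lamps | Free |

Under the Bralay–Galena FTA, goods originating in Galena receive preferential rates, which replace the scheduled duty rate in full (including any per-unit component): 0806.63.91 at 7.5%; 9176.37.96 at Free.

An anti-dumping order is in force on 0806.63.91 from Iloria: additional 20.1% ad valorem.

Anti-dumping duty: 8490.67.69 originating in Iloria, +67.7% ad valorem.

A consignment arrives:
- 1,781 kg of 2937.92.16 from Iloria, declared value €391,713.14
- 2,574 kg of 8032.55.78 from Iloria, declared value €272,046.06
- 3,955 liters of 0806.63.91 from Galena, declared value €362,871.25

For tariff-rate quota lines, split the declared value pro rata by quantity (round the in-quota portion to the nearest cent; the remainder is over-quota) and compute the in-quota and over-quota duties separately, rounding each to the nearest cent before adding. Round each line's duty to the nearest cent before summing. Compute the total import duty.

Line 1 (2937.92.16, Iloria, 1,781 kg, €391,713.14):
Code 2937.92.16 is under a tariff-rate quota (threshold 2,674 kg). Quantity 1,781 kg is within the quota, so the in-quota rate 4% applies to the full value.
Duty = €391,713.14 × 4% = €15,668.53.
Line 2 (8032.55.78, Iloria, 2,574 kg, €272,046.06):
Base rate for 8032.55.78 is 13%.
Duty = €272,046.06 × 13% = €35,365.99.
Line 3 (0806.63.91, Galena, 3,955 liters, €362,871.25):
Base rate for 0806.63.91 is 11%.
Origin Galena qualifies under the Bralay–Galena agreement and 0806.63.91 is covered: preferential rate 7.5% applies instead.
The additional-duty order on 0806.63.91 targets Iloria, not Galena; it does not apply.
Duty = €362,871.25 × 7.5% = €27,215.34.
Total = €15,668.53 + €35,365.99 + €27,215.34 = €78,249.86.

€78,249.86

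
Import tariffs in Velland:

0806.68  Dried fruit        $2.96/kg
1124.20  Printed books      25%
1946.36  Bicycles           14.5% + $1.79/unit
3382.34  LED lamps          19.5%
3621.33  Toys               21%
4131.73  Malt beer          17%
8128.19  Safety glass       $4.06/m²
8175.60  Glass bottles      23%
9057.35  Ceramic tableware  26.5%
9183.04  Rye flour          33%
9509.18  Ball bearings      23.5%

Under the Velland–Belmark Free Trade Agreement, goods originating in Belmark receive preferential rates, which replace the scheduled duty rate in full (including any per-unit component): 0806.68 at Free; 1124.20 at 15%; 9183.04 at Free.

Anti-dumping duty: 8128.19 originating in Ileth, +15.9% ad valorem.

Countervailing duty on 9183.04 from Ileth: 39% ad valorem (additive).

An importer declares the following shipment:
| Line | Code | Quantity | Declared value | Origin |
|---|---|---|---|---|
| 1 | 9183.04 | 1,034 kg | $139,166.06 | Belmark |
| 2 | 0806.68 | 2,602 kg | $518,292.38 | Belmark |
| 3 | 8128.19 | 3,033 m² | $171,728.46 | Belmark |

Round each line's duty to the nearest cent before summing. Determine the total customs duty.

Line 1 (9183.04, Belmark, 1,034 kg, $139,166.06):
Base rate for 9183.04 is 33%.
Origin Belmark qualifies under the Velland–Belmark agreement and 9183.04 is covered: preferential rate Free applies instead.
The additional-duty order on 9183.04 targets Ileth, not Belmark; it does not apply.
Duty = $139,166.06 × 0% = $0.00.
Line 2 (0806.68, Belmark, 2,602 kg, $518,292.38):
Base rate for 0806.68 is $2.96/kg.
Origin Belmark qualifies under the Velland–Belmark agreement and 0806.68 is covered: preferential rate Free applies instead.
Duty = $518,292.38 × 0% = $0.00.
Line 3 (8128.19, Belmark, 3,033 m², $171,728.46):
Base rate for 8128.19 is $4.06/m².
Origin Belmark is the FTA partner but 8128.19 is not on the preference list; base rate stands.
The additional-duty order on 8128.19 targets Ileth, not Belmark; it does not apply.
Duty = 3,033 × $4.06 = $12,313.98.
Total = $0.00 + $0.00 + $12,313.98 = $12,313.98.

$12,313.98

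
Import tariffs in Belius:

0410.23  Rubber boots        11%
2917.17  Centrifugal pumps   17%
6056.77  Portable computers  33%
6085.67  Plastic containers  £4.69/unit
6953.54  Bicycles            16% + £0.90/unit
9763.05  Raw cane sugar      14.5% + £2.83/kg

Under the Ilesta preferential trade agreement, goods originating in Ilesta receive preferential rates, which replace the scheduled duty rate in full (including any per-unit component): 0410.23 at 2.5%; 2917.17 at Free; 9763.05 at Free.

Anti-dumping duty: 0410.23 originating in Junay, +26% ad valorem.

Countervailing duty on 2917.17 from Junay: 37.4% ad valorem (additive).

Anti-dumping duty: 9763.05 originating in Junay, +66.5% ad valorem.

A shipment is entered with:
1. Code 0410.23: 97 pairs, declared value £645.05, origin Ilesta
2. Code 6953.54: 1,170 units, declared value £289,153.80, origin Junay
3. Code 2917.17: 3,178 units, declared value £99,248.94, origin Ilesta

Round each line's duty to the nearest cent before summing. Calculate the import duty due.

Line 1 (0410.23, Ilesta, 97 pairs, £645.05):
Base rate for 0410.23 is 11%.
Origin Ilesta qualifies under the Belius–Ilesta agreement and 0410.23 is covered: preferential rate 2.5% applies instead.
The additional-duty order on 0410.23 targets Junay, not Ilesta; it does not apply.
Duty = £645.05 × 2.5% = £16.13.
Line 2 (6953.54, Junay, 1,170 units, £289,153.80):
Base rate for 6953.54 is 16% + £0.90/unit.
Duty = £289,153.80 × 16% + 1,170 × £0.90 = £47,317.61.
Line 3 (2917.17, Ilesta, 3,178 units, £99,248.94):
Base rate for 2917.17 is 17%.
Origin Ilesta qualifies under the Belius–Ilesta agreement and 2917.17 is covered: preferential rate Free applies instead.
The additional-duty order on 2917.17 targets Junay, not Ilesta; it does not apply.
Duty = £99,248.94 × 0% = £0.00.
Total = £16.13 + £47,317.61 + £0.00 = £47,333.74.

£47,333.74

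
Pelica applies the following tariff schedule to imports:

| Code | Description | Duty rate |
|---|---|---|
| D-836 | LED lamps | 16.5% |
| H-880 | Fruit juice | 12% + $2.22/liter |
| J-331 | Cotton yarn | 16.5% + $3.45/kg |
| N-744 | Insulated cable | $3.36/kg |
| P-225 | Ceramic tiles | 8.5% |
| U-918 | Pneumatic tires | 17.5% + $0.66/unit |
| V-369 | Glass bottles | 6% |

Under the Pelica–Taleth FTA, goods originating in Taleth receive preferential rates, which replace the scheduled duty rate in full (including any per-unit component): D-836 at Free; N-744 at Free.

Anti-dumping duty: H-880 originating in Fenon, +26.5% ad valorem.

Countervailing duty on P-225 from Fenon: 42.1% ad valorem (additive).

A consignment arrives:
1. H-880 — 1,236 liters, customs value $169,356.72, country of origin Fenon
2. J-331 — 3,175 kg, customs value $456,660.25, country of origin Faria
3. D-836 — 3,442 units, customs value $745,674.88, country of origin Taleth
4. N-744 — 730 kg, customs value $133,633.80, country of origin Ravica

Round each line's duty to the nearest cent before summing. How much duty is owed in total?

Line 1 (H-880, Fenon, 1,236 liters, $169,356.72):
Base rate for H-880 is 12% + $2.22/liter.
Additional duty on H-880 from Fenon: +26.5%. Applied ad valorem rate: 12% + 26.5% = 38.5%.
Duty = $169,356.72 × 38.5% + 1,236 × $2.22 = $67,946.26.
Line 2 (J-331, Faria, 3,175 kg, $456,660.25):
Base rate for J-331 is 16.5% + $3.45/kg.
Duty = $456,660.25 × 16.5% + 3,175 × $3.45 = $86,302.69.
Line 3 (D-836, Taleth, 3,442 units, $745,674.88):
Base rate for D-836 is 16.5%.
Origin Taleth qualifies under the Pelica–Taleth agreement and D-836 is covered: preferential rate Free applies instead.
Duty = $745,674.88 × 0% = $0.00.
Line 4 (N-744, Ravica, 730 kg, $133,633.80):
Base rate for N-744 is $3.36/kg.
N-744 has an FTA preferential rate, but origin Ravica is not Taleth; base rate stands.
Duty = 730 × $3.36 = $2,452.80.
Total = $67,946.26 + $86,302.69 + $0.00 + $2,452.80 = $156,701.75.

$156,701.75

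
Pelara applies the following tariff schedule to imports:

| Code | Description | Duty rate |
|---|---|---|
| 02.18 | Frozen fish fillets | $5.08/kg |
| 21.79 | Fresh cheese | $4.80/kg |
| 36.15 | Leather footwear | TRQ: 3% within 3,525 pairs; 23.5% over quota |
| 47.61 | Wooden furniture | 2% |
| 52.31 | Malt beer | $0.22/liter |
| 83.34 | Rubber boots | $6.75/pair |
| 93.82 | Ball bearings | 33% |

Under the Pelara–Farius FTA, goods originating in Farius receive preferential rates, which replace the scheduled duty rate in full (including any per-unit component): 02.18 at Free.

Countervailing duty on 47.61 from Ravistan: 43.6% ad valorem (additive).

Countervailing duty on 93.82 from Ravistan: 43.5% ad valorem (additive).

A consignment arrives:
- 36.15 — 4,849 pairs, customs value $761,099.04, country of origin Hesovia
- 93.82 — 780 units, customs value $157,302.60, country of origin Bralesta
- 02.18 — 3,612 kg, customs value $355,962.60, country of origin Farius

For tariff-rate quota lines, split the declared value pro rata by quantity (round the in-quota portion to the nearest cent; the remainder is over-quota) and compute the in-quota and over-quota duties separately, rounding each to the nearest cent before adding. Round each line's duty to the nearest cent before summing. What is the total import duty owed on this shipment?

$117,344.91

Line 1 (36.15, Hesovia, 4,849 pairs, $761,099.04):
Code 36.15 is under a tariff-rate quota (threshold 3,525 pairs). In-quota: 3,525 pairs at 3%; over-quota: 1,324 pairs at 23.5%.
Pro-rata value split: in-quota = $761,099.04 × 3,525/4,849 = $553,284.00; over-quota = $761,099.04 − $553,284.00 = $207,815.04.
In-quota duty = $553,284.00 × 3% = $16,598.52. Over-quota duty = $207,815.04 × 23.5% = $48,836.53.
Line duty = $16,598.52 + $48,836.53 = $65,435.05.
Line 2 (93.82, Bralesta, 780 units, $157,302.60):
Base rate for 93.82 is 33%.
The additional-duty order on 93.82 targets Ravistan, not Bralesta; it does not apply.
Duty = $157,302.60 × 33% = $51,909.86.
Line 3 (02.18, Farius, 3,612 kg, $355,962.60):
Base rate for 02.18 is $5.08/kg.
Origin Farius qualifies under the Pelara–Farius agreement and 02.18 is covered: preferential rate Free applies instead.
Duty = $355,962.60 × 0% = $0.00.
Total = $65,435.05 + $51,909.86 + $0.00 = $117,344.91.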